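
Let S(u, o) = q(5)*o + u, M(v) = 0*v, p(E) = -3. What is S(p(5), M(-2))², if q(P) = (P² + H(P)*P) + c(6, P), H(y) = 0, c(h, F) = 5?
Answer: 9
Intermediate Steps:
M(v) = 0
q(P) = 5 + P² (q(P) = (P² + 0*P) + 5 = (P² + 0) + 5 = P² + 5 = 5 + P²)
S(u, o) = u + 30*o (S(u, o) = (5 + 5²)*o + u = (5 + 25)*o + u = 30*o + u = u + 30*o)
S(p(5), M(-2))² = (-3 + 30*0)² = (-3 + 0)² = (-3)² = 9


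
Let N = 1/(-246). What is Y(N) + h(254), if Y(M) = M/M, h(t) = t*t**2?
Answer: 16387065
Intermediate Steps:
N = -1/246 ≈ -0.0040650
h(t) = t**3
Y(M) = 1
Y(N) + h(254) = 1 + 254**3 = 1 + 16387064 = 16387065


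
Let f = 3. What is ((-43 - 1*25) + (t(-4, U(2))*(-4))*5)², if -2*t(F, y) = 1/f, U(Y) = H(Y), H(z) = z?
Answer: 37636/9 ≈ 4181.8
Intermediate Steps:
U(Y) = Y
t(F, y) = -⅙ (t(F, y) = -½/3 = -½*⅓ = -⅙)
((-43 - 1*25) + (t(-4, U(2))*(-4))*5)² = ((-43 - 1*25) - ⅙*(-4)*5)² = ((-43 - 25) + (⅔)*5)² = (-68 + 10/3)² = (-194/3)² = 37636/9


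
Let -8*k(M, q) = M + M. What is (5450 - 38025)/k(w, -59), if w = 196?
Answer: 32575/49 ≈ 664.80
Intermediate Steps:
k(M, q) = -M/4 (k(M, q) = -(M + M)/8 = -M/4)
(5450 - 38025)/k(w, -59) = (5450 - 38025)/((-¼*196)) = -32575/(-49) = -32575*(-1/49) = 32575/49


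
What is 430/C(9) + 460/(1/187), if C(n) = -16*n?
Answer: 6193225/72 ≈ 86017.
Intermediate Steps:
430/C(9) + 460/(1/187) = 430/((-16*9)) + 460/(1/187) = 430/(-144) + 460/(1/187) = 430*(-1/144) + 460*187 = -215/72 + 86020 = 6193225/72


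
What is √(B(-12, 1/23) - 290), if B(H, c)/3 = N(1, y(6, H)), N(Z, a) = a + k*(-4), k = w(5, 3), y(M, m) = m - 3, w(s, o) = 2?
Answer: I*√359 ≈ 18.947*I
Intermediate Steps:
y(M, m) = -3 + m
k = 2
N(Z, a) = -8 + a (N(Z, a) = a + 2*(-4) = a - 8 = -8 + a)
B(H, c) = -33 + 3*H (B(H, c) = 3*(-8 + (-3 + H)) = 3*(-11 + H) = -33 + 3*H)
√(B(-12, 1/23) - 290) = √((-33 + 3*(-12)) - 290) = √((-33 - 36) - 290) = √(-69 - 290) = √(-359) = I*√359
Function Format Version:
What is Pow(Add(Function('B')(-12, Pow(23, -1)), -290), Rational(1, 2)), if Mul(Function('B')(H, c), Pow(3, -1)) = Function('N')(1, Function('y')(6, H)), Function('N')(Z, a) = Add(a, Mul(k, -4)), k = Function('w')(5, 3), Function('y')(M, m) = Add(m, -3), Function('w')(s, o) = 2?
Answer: Mul(I, Pow(359, Rational(1, 2))) ≈ Mul(18.947, I)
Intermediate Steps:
Function('y')(M, m) = Add(-3, m)
k = 2
Function('N')(Z, a) = Add(-8, a) (Function('N')(Z, a) = Add(a, Mul(2, -4)) = Add(a, -8) = Add(-8, a))
Function('B')(H, c) = Add(-33, Mul(3, H)) (Function('B')(H, c) = Mul(3, Add(-8, Add(-3, H))) = Mul(3, Add(-11, H)) = Add(-33, Mul(3, H)))
Pow(Add(Function('B')(-12, Pow(23, -1)), -290), Rational(1, 2)) = Pow(Add(Add(-33, Mul(3, -12)), -290), Rational(1, 2)) = Pow(Add(Add(-33, -36), -290), Rational(1, 2)) = Pow(Add(-69, -290), Rational(1, 2)) = Pow(-359, Rational(1, 2)) = Mul(I, Pow(359, Rational(1, 2)))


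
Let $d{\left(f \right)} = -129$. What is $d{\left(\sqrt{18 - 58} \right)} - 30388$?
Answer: $-30517$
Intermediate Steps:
$d{\left(\sqrt{18 - 58} \right)} - 30388 = -129 - 30388 = -30517$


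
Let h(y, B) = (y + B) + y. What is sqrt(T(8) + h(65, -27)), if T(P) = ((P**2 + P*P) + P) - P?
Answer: sqrt(231) ≈ 15.199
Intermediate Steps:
T(P) = 2*P**2 (T(P) = ((P**2 + P**2) + P) - P = (2*P**2 + P) - P = (P + 2*P**2) - P = 2*P**2)
h(y, B) = B + 2*y (h(y, B) = (B + y) + y = B + 2*y)
sqrt(T(8) + h(65, -27)) = sqrt(2*8**2 + (-27 + 2*65)) = sqrt(2*64 + (-27 + 130)) = sqrt(128 + 103) = sqrt(231)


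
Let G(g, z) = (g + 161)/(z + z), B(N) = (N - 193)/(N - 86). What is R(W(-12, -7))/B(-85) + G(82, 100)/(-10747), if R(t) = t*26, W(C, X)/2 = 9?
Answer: 86006057823/298766600 ≈ 287.87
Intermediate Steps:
B(N) = (-193 + N)/(-86 + N)
W(C, X) = 18 (W(C, X) = 2*9 = 18)
R(t) = 26*t
G(g, z) = (161 + g)/(2*z) (G(g, z) = (161 + g)/((2*z)) = (161 + g)*(1/(2*z)) = (161 + g)/(2*z))
R(W(-12, -7))/B(-85) + G(82, 100)/(-10747) = (26*18)/(((-193 - 85)/(-86 - 85))) + ((1/2)*(161 + 82)/100)/(-10747) = 468/((-278/(-171))) + ((1/2)*(1/100)*243)*(-1/10747) = 468/((-1/171*(-278))) + (243/200)*(-1/10747) = 468/(278/171) - 243/2149400 = 468*(171/278) - 243/2149400 = 40014/139 - 243/2149400 = 86006057823/298766600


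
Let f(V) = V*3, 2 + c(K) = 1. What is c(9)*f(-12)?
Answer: 36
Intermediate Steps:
c(K) = -1 (c(K) = -2 + 1 = -1)
f(V) = 3*V
c(9)*f(-12) = -3*(-12) = -1*(-36) = 36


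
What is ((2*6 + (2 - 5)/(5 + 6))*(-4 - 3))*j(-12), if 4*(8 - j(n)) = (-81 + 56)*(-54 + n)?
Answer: 730527/22 ≈ 33206.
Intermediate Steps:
j(n) = -659/2 + 25*n/4 (j(n) = 8 - (-81 + 56)*(-54 + n)/4 = 8 - (-25)*(-54 + n)/4 = 8 - (1350 - 25*n)/4 = 8 + (-675/2 + 25*n/4) = -659/2 + 25*n/4)
((2*6 + (2 - 5)/(5 + 6))*(-4 - 3))*j(-12) = ((2*6 + (2 - 5)/(5 + 6))*(-4 - 3))*(-659/2 + (25/4)*(-12)) = ((12 - 3/11)*(-7))*(-659/2 - 75) = ((12 - 3*1/11)*(-7))*(-809/2) = ((12 - 3/11)*(-7))*(-809/2) = ((129/11)*(-7))*(-809/2) = -903/11*(-809/2) = 730527/22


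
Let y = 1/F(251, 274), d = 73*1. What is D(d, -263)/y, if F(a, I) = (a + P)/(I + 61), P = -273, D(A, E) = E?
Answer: 5786/335 ≈ 17.272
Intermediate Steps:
d = 73
F(a, I) = (-273 + a)/(61 + I) (F(a, I) = (a - 273)/(I + 61) = (-273 + a)/(61 + I))
y = -335/22 (y = 1/((-273 + 251)/(61 + 274)) = 1/(-22/335) = -335/22 ≈ -15.227)
D(d, -263)/y = -263/(-335/22) = -263*(-22/335) = 5786/335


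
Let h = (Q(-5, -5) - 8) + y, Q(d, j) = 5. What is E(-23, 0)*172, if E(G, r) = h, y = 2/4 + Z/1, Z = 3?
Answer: 86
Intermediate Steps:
y = 7/2 (y = 2/4 + 3/1 = 2*(1/4) + 3*1 = 1/2 + 3 = 7/2 ≈ 3.5000)
h = 1/2 (h = (5 - 8) + 7/2 = -3 + 7/2 = 1/2 ≈ 0.50000)
E(G, r) = 1/2
E(-23, 0)*172 = (1/2)*172 = 86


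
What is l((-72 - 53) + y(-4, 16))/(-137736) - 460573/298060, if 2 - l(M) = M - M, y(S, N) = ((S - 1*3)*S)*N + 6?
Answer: -1982439964/1282924755 ≈ -1.5452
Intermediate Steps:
y(S, N) = 6 + N*S*(-3 + S) (y(S, N) = ((S - 3)*S)*N + 6 = ((-3 + S)*S)*N + 6 = (S*(-3 + S))*N + 6 = N*S*(-3 + S) + 6 = 6 + N*S*(-3 + S))
l(M) = 2 (l(M) = 2 - (M - M) = 2 - 1*0 = 2 + 0 = 2)
l((-72 - 53) + y(-4, 16))/(-137736) - 460573/298060 = 2/(-137736) - 460573/298060 = 2*(-1/137736) - 460573*1/298060 = -1/68868 - 460573/298060 = -1982439964/1282924755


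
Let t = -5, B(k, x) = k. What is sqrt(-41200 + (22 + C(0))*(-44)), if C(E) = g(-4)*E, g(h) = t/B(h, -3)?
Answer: 2*I*sqrt(10542) ≈ 205.35*I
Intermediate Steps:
g(h) = -5/h
C(E) = 5*E/4 (C(E) = (-5/(-4))*E = (-5*(-1/4))*E = 5*E/4)
sqrt(-41200 + (22 + C(0))*(-44)) = sqrt(-41200 + (22 + (5/4)*0)*(-44)) = sqrt(-41200 + (22 + 0)*(-44)) = sqrt(-41200 + 22*(-44)) = sqrt(-41200 - 968) = sqrt(-42168) = 2*I*sqrt(10542)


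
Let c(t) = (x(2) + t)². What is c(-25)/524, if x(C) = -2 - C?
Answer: 841/524 ≈ 1.6050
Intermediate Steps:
c(t) = (-4 + t)² (c(t) = ((-2 - 1*2) + t)² = ((-2 - 2) + t)² = (-4 + t)²)
c(-25)/524 = (-4 - 25)²/524 = (-29)²*(1/524) = 841*(1/524) = 841/524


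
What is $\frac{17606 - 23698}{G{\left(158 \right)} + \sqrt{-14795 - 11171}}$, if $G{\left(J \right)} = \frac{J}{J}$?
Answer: $\frac{6092 i}{\sqrt{25966} - i} \approx -0.23461 + 37.804 i$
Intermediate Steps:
$G{\left(J \right)} = 1$
$\frac{17606 - 23698}{G{\left(158 \right)} + \sqrt{-14795 - 11171}} = \frac{17606 - 23698}{1 + \sqrt{-14795 - 11171}} = - \frac{6092}{1 + \sqrt{-25966}} = - \frac{6092}{1 + i \sqrt{25966}}$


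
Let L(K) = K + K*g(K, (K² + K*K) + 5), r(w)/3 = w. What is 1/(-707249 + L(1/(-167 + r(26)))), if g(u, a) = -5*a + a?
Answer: -704969/498588469774 ≈ -1.4139e-6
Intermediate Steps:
r(w) = 3*w
g(u, a) = -4*a
L(K) = K + K*(-20 - 8*K²) (L(K) = K + K*(-4*((K² + K*K) + 5)) = K + K*(-4*((K² + K²) + 5)) = K + K*(-4*(2*K² + 5)) = K + K*(-4*(5 + 2*K²)) = K + K*(-20 - 8*K²))
1/(-707249 + L(1/(-167 + r(26)))) = 1/(-707249 - (19 + 8*(1/(-167 + 3*26))²)/(-167 + 3*26)) = 1/(-707249 - (19 + 8*(1/(-167 + 78))²)/(-167 + 78)) = 1/(-707249 - 1*(19 + 8*(1/(-89))²)/(-89)) = 1/(-707249 - 1*(-1/89)*(19 + 8*(-1/89)²)) = 1/(-707249 - 1*(-1/89)*(19 + 8*(1/7921))) = 1/(-707249 - 1*(-1/89)*(19 + 8/7921)) = 1/(-707249 - 1*(-1/89)*150507/7921) = 1/(-707249 + 150507/704969) = 1/(-498588469774/704969) = -704969/498588469774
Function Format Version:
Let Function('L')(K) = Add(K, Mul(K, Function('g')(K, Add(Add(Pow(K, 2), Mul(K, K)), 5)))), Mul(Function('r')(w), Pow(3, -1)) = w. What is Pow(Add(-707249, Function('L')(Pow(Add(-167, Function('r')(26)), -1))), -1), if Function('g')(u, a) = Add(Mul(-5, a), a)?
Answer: Rational(-704969, 498588469774) ≈ -1.4139e-6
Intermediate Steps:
Function('r')(w) = Mul(3, w)
Function('g')(u, a) = Mul(-4, a)
Function('L')(K) = Add(K, Mul(K, Add(-20, Mul(-8, Pow(K, 2))))) (Function('L')(K) = Add(K, Mul(K, Mul(-4, Add(Add(Pow(K, 2), Mul(K, K)), 5)))) = Add(K, Mul(K, Mul(-4, Add(Add(Pow(K, 2), Pow(K, 2)), 5)))) = Add(K, Mul(K, Mul(-4, Add(Mul(2, Pow(K, 2)), 5)))) = Add(K, Mul(K, Mul(-4, Add(5, Mul(2, Pow(K, 2)))))) = Add(K, Mul(K, Add(-20, Mul(-8, Pow(K, 2))))))
Pow(Add(-707249, Function('L')(Pow(Add(-167, Function('r')(26)), -1))), -1) = Pow(Add(-707249, Mul(-1, Pow(Add(-167, Mul(3, 26)), -1), Add(19, Mul(8, Pow(Pow(Add(-167, Mul(3, 26)), -1), 2))))), -1) = Pow(Add(-707249, Mul(-1, Pow(Add(-167, 78), -1), Add(19, Mul(8, Pow(Pow(Add(-167, 78), -1), 2))))), -1) = Pow(Add(-707249, Mul(-1, Pow(-89, -1), Add(19, Mul(8, Pow(Pow(-89, -1), 2))))), -1) = Pow(Add(-707249, Mul(-1, Rational(-1, 89), Add(19, Mul(8, Pow(Rational(-1, 89), 2))))), -1) = Pow(Add(-707249, Mul(-1, Rational(-1, 89), Add(19, Mul(8, Rational(1, 7921))))), -1) = Pow(Add(-707249, Mul(-1, Rational(-1, 89), Add(19, Rational(8, 7921)))), -1) = Pow(Add(-707249, Mul(-1, Rational(-1, 89), Rational(150507, 7921))), -1) = Pow(Add(-707249, Rational(150507, 704969)), -1) = Pow(Rational(-498588469774, 704969), -1) = Rational(-704969, 498588469774)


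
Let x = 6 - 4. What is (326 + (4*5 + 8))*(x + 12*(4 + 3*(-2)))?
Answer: -7788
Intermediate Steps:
x = 2
(326 + (4*5 + 8))*(x + 12*(4 + 3*(-2))) = (326 + (4*5 + 8))*(2 + 12*(4 + 3*(-2))) = (326 + (20 + 8))*(2 + 12*(4 - 6)) = (326 + 28)*(2 + 12*(-2)) = 354*(2 - 24) = 354*(-22) = -7788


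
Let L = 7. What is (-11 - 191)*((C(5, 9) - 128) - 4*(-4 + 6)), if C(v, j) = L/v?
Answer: 135946/5 ≈ 27189.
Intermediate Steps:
C(v, j) = 7/v
(-11 - 191)*((C(5, 9) - 128) - 4*(-4 + 6)) = (-11 - 191)*((7/5 - 128) - 4*(-4 + 6)) = -202*((7*(⅕) - 128) - 4*2) = -202*((7/5 - 128) - 8) = -202*(-633/5 - 8) = -202*(-673/5) = 135946/5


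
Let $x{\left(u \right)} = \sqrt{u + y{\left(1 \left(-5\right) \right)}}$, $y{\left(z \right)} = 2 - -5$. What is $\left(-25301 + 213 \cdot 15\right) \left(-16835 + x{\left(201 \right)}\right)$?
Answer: $372154510 - 88424 \sqrt{13} \approx 3.7184 \cdot 10^{8}$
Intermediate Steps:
$y{\left(z \right)} = 7$ ($y{\left(z \right)} = 2 + 5 = 7$)
$x{\left(u \right)} = \sqrt{7 + u}$ ($x{\left(u \right)} = \sqrt{u + 7} = \sqrt{7 + u}$)
$\left(-25301 + 213 \cdot 15\right) \left(-16835 + x{\left(201 \right)}\right) = \left(-25301 + 213 \cdot 15\right) \left(-16835 + \sqrt{7 + 201}\right) = \left(-25301 + 3195\right) \left(-16835 + \sqrt{208}\right) = - 22106 \left(-16835 + 4 \sqrt{13}\right) = 372154510 - 88424 \sqrt{13}$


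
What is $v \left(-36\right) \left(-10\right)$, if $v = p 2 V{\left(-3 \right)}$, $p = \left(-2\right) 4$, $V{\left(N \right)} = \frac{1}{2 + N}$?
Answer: $5760$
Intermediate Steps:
$p = -8$
$v = 16$ ($v = \frac{\left(-8\right) 2}{2 - 3} = - \frac{16}{-1} = \left(-16\right) \left(-1\right) = 16$)
$v \left(-36\right) \left(-10\right) = 16 \left(-36\right) \left(-10\right) = \left(-576\right) \left(-10\right) = 5760$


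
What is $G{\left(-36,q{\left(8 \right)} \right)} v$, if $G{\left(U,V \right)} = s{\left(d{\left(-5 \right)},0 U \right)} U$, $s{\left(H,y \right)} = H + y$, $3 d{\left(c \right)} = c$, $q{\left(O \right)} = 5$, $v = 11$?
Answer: $660$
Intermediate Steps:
$d{\left(c \right)} = \frac{c}{3}$
$G{\left(U,V \right)} = - \frac{5 U}{3}$ ($G{\left(U,V \right)} = \left(\frac{1}{3} \left(-5\right) + 0 U\right) U = \left(- \frac{5}{3} + 0\right) U = - \frac{5 U}{3}$)
$G{\left(-36,q{\left(8 \right)} \right)} v = \left(- \frac{5}{3}\right) \left(-36\right) 11 = 60 \cdot 11 = 660$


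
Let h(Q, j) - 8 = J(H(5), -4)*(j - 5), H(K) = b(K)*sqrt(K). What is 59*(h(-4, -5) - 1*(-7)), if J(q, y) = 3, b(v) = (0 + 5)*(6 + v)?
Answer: -885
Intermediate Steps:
b(v) = 30 + 5*v (b(v) = 5*(6 + v) = 30 + 5*v)
H(K) = sqrt(K)*(30 + 5*K) (H(K) = (30 + 5*K)*sqrt(K) = sqrt(K)*(30 + 5*K))
h(Q, j) = -7 + 3*j (h(Q, j) = 8 + 3*(j - 5) = 8 + 3*(-5 + j) = 8 + (-15 + 3*j) = -7 + 3*j)
59*(h(-4, -5) - 1*(-7)) = 59*((-7 + 3*(-5)) - 1*(-7)) = 59*((-7 - 15) + 7) = 59*(-22 + 7) = 59*(-15) = -885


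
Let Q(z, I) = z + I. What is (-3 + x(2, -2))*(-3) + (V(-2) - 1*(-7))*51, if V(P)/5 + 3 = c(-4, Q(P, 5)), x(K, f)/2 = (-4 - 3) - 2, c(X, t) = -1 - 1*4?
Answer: -1620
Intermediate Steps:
Q(z, I) = I + z
c(X, t) = -5 (c(X, t) = -1 - 4 = -5)
x(K, f) = -18 (x(K, f) = 2*((-4 - 3) - 2) = 2*(-7 - 2) = 2*(-9) = -18)
V(P) = -40 (V(P) = -15 + 5*(-5) = -15 - 25 = -40)
(-3 + x(2, -2))*(-3) + (V(-2) - 1*(-7))*51 = (-3 - 18)*(-3) + (-40 - 1*(-7))*51 = -21*(-3) + (-40 + 7)*51 = 63 - 33*51 = 63 - 1683 = -1620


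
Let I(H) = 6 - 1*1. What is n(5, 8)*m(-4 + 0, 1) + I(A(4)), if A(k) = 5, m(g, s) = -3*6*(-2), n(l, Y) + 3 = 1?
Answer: -67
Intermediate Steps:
n(l, Y) = -2 (n(l, Y) = -3 + 1 = -2)
m(g, s) = 36 (m(g, s) = -18*(-2) = 36)
I(H) = 5 (I(H) = 6 - 1 = 5)
n(5, 8)*m(-4 + 0, 1) + I(A(4)) = -2*36 + 5 = -72 + 5 = -67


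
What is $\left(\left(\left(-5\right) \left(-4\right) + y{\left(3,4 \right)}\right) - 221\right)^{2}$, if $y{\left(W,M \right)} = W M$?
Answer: $35721$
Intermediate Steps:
$y{\left(W,M \right)} = M W$
$\left(\left(\left(-5\right) \left(-4\right) + y{\left(3,4 \right)}\right) - 221\right)^{2} = \left(\left(\left(-5\right) \left(-4\right) + 4 \cdot 3\right) - 221\right)^{2} = \left(\left(20 + 12\right) - 221\right)^{2} = \left(32 - 221\right)^{2} = \left(-189\right)^{2} = 35721$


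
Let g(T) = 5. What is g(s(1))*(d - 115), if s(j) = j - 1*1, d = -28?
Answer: -715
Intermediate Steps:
s(j) = -1 + j (s(j) = j - 1 = -1 + j)
g(s(1))*(d - 115) = 5*(-28 - 115) = 5*(-143) = -715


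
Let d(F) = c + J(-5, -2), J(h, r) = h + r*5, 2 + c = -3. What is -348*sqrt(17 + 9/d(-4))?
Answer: -174*sqrt(1655)/5 ≈ -1415.7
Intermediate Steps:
c = -5 (c = -2 - 3 = -5)
J(h, r) = h + 5*r
d(F) = -20 (d(F) = -5 + (-5 + 5*(-2)) = -5 + (-5 - 10) = -5 - 15 = -20)
-348*sqrt(17 + 9/d(-4)) = -348*sqrt(17 + 9/(-20)) = -348*sqrt(17 + 9*(-1/20)) = -348*sqrt(17 - 9/20) = -174*sqrt(1655)/5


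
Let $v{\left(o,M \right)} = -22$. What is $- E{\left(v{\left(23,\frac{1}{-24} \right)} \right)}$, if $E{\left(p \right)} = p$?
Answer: $22$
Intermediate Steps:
$- E{\left(v{\left(23,\frac{1}{-24} \right)} \right)} = \left(-1\right) \left(-22\right) = 22$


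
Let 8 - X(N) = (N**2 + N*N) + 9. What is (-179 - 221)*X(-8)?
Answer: 51600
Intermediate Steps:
X(N) = -1 - 2*N**2 (X(N) = 8 - ((N**2 + N*N) + 9) = 8 - ((N**2 + N**2) + 9) = 8 - (2*N**2 + 9) = 8 - (9 + 2*N**2) = 8 + (-9 - 2*N**2) = -1 - 2*N**2)
(-179 - 221)*X(-8) = (-179 - 221)*(-1 - 2*(-8)**2) = -400*(-1 - 2*64) = -400*(-1 - 128) = -400*(-129) = 51600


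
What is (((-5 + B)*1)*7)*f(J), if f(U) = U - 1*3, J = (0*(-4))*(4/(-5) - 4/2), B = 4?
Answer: 21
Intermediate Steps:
J = 0 (J = 0*(4*(-⅕) - 4*½) = 0*(-⅘ - 2) = 0*(-14/5) = 0)
f(U) = -3 + U (f(U) = U - 3 = -3 + U)
(((-5 + B)*1)*7)*f(J) = (((-5 + 4)*1)*7)*(-3 + 0) = (-1*1*7)*(-3) = -1*7*(-3) = -7*(-3) = 21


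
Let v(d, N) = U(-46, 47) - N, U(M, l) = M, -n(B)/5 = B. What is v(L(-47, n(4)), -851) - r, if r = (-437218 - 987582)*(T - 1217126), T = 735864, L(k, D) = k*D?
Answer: -685702096795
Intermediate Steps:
n(B) = -5*B
L(k, D) = D*k
r = 685702097600 (r = (-437218 - 987582)*(735864 - 1217126) = -1424800*(-481262) = 685702097600)
v(d, N) = -46 - N
v(L(-47, n(4)), -851) - r = (-46 - 1*(-851)) - 1*685702097600 = (-46 + 851) - 685702097600 = 805 - 685702097600 = -685702096795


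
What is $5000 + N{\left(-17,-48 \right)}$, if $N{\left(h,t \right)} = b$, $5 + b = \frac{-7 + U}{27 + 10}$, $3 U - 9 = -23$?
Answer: $\frac{554410}{111} \approx 4994.7$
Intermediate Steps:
$U = - \frac{14}{3}$ ($U = 3 + \frac{1}{3} \left(-23\right) = 3 - \frac{23}{3} = - \frac{14}{3} \approx -4.6667$)
$b = - \frac{590}{111}$ ($b = -5 + \frac{-7 - \frac{14}{3}}{27 + 10} = -5 - \frac{35}{3 \cdot 37} = -5 - \frac{35}{111} = - \frac{590}{111} \approx -5.3153$)
$N{\left(h,t \right)} = - \frac{590}{111}$
$5000 + N{\left(-17,-48 \right)} = 5000 - \frac{590}{111} = \frac{554410}{111}$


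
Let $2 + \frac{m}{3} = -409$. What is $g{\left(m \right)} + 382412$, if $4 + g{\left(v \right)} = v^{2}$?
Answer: $1902697$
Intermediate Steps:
$m = -1233$ ($m = -6 + 3 \left(-409\right) = -6 - 1227 = -1233$)
$g{\left(v \right)} = -4 + v^{2}$
$g{\left(m \right)} + 382412 = \left(-4 + \left(-1233\right)^{2}\right) + 382412 = \left(-4 + 1520289\right) + 382412 = 1520285 + 382412 = 1902697$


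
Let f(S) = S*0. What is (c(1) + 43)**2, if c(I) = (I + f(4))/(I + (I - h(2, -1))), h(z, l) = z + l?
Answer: 1936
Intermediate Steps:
f(S) = 0
h(z, l) = l + z
c(I) = I/(-1 + 2*I) (c(I) = (I + 0)/(I + (I - (-1 + 2))) = I/(I + (I - 1*1)) = I/(I + (I - 1)) = I/(I + (-1 + I)) = I/(-1 + 2*I))
(c(1) + 43)**2 = (1/(-1 + 2*1) + 43)**2 = (1/(-1 + 2) + 43)**2 = (1/1 + 43)**2 = (1*1 + 43)**2 = (1 + 43)**2 = 44**2 = 1936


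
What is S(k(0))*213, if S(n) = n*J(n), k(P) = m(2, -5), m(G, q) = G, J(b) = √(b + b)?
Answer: 852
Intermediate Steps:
J(b) = √2*√b (J(b) = √(2*b) = √2*√b)
k(P) = 2
S(n) = √2*n^(3/2) (S(n) = n*(√2*√n) = √2*n^(3/2))
S(k(0))*213 = (√2*2^(3/2))*213 = (√2*(2*√2))*213 = 4*213 = 852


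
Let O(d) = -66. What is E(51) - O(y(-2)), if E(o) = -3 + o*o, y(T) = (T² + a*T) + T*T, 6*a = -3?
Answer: 2664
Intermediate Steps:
a = -½ (a = (⅙)*(-3) = -½ ≈ -0.50000)
y(T) = 2*T² - T/2 (y(T) = (T² - T/2) + T*T = (T² - T/2) + T² = 2*T² - T/2)
E(o) = -3 + o²
E(51) - O(y(-2)) = (-3 + 51²) - 1*(-66) = (-3 + 2601) + 66 = 2598 + 66 = 2664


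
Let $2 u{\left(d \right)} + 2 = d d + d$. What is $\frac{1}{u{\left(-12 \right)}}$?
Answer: $\frac{1}{65} \approx 0.015385$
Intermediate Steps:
$u{\left(d \right)} = -1 + \frac{d}{2} + \frac{d^{2}}{2}$ ($u{\left(d \right)} = -1 + \frac{d d + d}{2} = -1 + \frac{d^{2} + d}{2} = -1 + \frac{d + d^{2}}{2} = -1 + \left(\frac{d}{2} + \frac{d^{2}}{2}\right) = -1 + \frac{d}{2} + \frac{d^{2}}{2}$)
$\frac{1}{u{\left(-12 \right)}} = \frac{1}{-1 + \frac{1}{2} \left(-12\right) + \frac{\left(-12\right)^{2}}{2}} = \frac{1}{-1 - 6 + \frac{1}{2} \cdot 144} = \frac{1}{-1 - 6 + 72} = \frac{1}{65}$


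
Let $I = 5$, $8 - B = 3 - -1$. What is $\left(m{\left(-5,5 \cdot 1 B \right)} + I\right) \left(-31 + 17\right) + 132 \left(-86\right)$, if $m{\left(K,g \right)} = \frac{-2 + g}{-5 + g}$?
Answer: $- \frac{57194}{5} \approx -11439.0$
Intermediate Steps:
$B = 4$ ($B = 8 - \left(3 - -1\right) = 8 - \left(3 + 1\right) = 8 - 4 = 4$)
$m{\left(K,g \right)} = \frac{-2 + g}{-5 + g}$
$\left(m{\left(-5,5 \cdot 1 B \right)} + I\right) \left(-31 + 17\right) + 132 \left(-86\right) = \left(\frac{-2 + 5 \cdot 1 \cdot 4}{-5 + 5 \cdot 1 \cdot 4} + 5\right) \left(-31 + 17\right) + 132 \left(-86\right) = \left(\frac{-2 + 5 \cdot 4}{-5 + 5 \cdot 4} + 5\right) \left(-14\right) - 11352 = \left(\frac{-2 + 20}{-5 + 20} + 5\right) \left(-14\right) - 11352 = \left(\frac{1}{15} \cdot 18 + 5\right) \left(-14\right) - 11352 = \left(\frac{6}{5} + 5\right) \left(-14\right) - 11352 = \frac{31}{5} \left(-14\right) - 11352 = - \frac{434}{5} - 11352 = - \frac{57194}{5}$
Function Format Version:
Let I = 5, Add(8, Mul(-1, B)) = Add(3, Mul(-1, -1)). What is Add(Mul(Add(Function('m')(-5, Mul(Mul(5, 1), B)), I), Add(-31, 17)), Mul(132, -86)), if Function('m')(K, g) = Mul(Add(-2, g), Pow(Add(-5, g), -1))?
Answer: Rational(-57194, 5) ≈ -11439.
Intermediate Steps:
B = 4 (B = Add(8, Mul(-1, Add(3, Mul(-1, -1)))) = Add(8, Mul(-1, Add(3, 1))) = Add(8, Mul(-1, 4)) = Add(8, -4) = 4)
Function('m')(K, g) = Mul(Pow(Add(-5, g), -1), Add(-2, g))
Add(Mul(Add(Function('m')(-5, Mul(Mul(5, 1), B)), I), Add(-31, 17)), Mul(132, -86)) = Add(Mul(Add(Mul(Pow(Add(-5, Mul(Mul(5, 1), 4)), -1), Add(-2, Mul(Mul(5, 1), 4))), 5), Add(-31, 17)), Mul(132, -86)) = Add(Mul(Add(Mul(Pow(Add(-5, Mul(5, 4)), -1), Add(-2, Mul(5, 4))), 5), -14), -11352) = Add(Mul(Add(Mul(Pow(Add(-5, 20), -1), Add(-2, 20)), 5), -14), -11352) = Add(Mul(Add(Mul(Pow(15, -1), 18), 5), -14), -11352) = Add(Mul(Add(Mul(Rational(1, 15), 18), 5), -14), -11352) = Add(Mul(Add(Rational(6, 5), 5), -14), -11352) = Add(Mul(Rational(31, 5), -14), -11352) = Add(Rational(-434, 5), -11352) = Rational(-57194, 5)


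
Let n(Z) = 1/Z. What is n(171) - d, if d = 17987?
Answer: -3075776/171 ≈ -17987.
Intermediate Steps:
n(171) - d = 1/171 - 1*17987 = 1/171 - 17987 = -3075776/171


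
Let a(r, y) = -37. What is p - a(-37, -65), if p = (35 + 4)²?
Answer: 1558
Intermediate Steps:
p = 1521 (p = 39² = 1521)
p - a(-37, -65) = 1521 - 1*(-37) = 1521 + 37 = 1558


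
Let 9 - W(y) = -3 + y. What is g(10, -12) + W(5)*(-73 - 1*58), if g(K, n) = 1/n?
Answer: -11005/12 ≈ -917.08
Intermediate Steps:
W(y) = 12 - y (W(y) = 9 - (-3 + y) = 9 + (3 - y) = 12 - y)
g(10, -12) + W(5)*(-73 - 1*58) = 1/(-12) + (12 - 1*5)*(-73 - 1*58) = -1/12 + (12 - 5)*(-73 - 58) = -1/12 + 7*(-131) = -1/12 - 917 = -11005/12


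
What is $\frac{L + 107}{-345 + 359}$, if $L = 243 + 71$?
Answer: $\frac{421}{14} \approx 30.071$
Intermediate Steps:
$L = 314$
$\frac{L + 107}{-345 + 359} = \frac{314 + 107}{-345 + 359} = \frac{421}{14}$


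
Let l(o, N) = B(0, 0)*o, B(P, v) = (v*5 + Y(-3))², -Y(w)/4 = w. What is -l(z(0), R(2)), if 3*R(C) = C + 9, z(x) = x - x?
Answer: 0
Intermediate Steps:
Y(w) = -4*w
B(P, v) = (12 + 5*v)² (B(P, v) = (v*5 - 4*(-3))² = (5*v + 12)² = (12 + 5*v)²)
z(x) = 0
R(C) = 3 + C/3 (R(C) = (C + 9)/3 = (9 + C)/3 = 3 + C/3)
l(o, N) = 144*o (l(o, N) = (12 + 5*0)²*o = (12 + 0)²*o = 12²*o = 144*o)
-l(z(0), R(2)) = -144*0 = -1*0 = 0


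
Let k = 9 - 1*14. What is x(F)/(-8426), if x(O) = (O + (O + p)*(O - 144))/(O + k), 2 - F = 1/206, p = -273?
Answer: 1633191897/1074432964 ≈ 1.5201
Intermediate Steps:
k = -5 (k = 9 - 14 = -5)
F = 411/206 (F = 2 - 1/206 = 411/206 ≈ 1.9951)
x(O) = (O + (-273 + O)*(-144 + O))/(-5 + O) (x(O) = (O + (O - 273)*(O - 144))/(O - 5) = (O + (-273 + O)*(-144 + O))/(-5 + O))
x(F)/(-8426) = ((39312 + (411/206)**2 - 416*411/206)/(-5 + 411/206))/(-8426) = ((39312 + 168921/42436 - 85488/103)/(-619/206))*(-1/8426) = -206/619*1633191897/42436*(-1/8426) = -1633191897/127514*(-1/8426) = 1633191897/1074432964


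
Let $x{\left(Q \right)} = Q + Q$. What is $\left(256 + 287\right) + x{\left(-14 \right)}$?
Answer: $515$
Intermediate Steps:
$x{\left(Q \right)} = 2 Q$
$\left(256 + 287\right) + x{\left(-14 \right)} = \left(256 + 287\right) + 2 \left(-14\right) = 543 - 28 = 515$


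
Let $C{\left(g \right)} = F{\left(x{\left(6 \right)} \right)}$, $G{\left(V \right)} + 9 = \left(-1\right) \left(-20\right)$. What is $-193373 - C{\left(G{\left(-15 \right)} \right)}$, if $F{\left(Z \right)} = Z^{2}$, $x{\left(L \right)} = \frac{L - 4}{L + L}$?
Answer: $- \frac{6961429}{36} \approx -1.9337 \cdot 10^{5}$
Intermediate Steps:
$G{\left(V \right)} = 11$ ($G{\left(V \right)} = -9 - -20 = -9 + 20 = 11$)
$x{\left(L \right)} = \frac{-4 + L}{2 L}$
$C{\left(g \right)} = \frac{1}{36}$ ($C{\left(g \right)} = \left(\frac{-4 + 6}{2 \cdot 6}\right)^{2} = \left(\frac{1}{2} \cdot \frac{1}{6} \cdot 2\right)^{2} = \left(\frac{1}{6}\right)^{2} = \frac{1}{36}$)
$-193373 - C{\left(G{\left(-15 \right)} \right)} = -193373 - \frac{1}{36} = - \frac{6961429}{36}$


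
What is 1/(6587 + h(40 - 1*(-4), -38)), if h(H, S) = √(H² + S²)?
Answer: 6587/43385189 - 26*√5/43385189 ≈ 0.00015049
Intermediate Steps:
1/(6587 + h(40 - 1*(-4), -38)) = 1/(6587 + √((40 - 1*(-4))² + (-38)²)) = 1/(6587 + √((40 + 4)² + 1444)) = 1/(6587 + √(44² + 1444)) = 1/(6587 + √(1936 + 1444)) = 1/(6587 + √3380) = 1/(6587 + 26*√5)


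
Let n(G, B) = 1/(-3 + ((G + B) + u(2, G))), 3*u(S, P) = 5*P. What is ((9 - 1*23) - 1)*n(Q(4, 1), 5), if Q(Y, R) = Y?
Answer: -45/38 ≈ -1.1842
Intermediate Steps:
u(S, P) = 5*P/3 (u(S, P) = (5*P)/3 = 5*P/3)
n(G, B) = 1/(-3 + B + 8*G/3) (n(G, B) = 1/(-3 + ((G + B) + 5*G/3)) = 1/(-3 + ((B + G) + 5*G/3)) = 1/(-3 + (B + 8*G/3)) = 1/(-3 + B + 8*G/3))
((9 - 1*23) - 1)*n(Q(4, 1), 5) = ((9 - 1*23) - 1)*(3/(-9 + 3*5 + 8*4)) = ((9 - 23) - 1)*(3/(-9 + 15 + 32)) = (-14 - 1)*(3/38) = -45/38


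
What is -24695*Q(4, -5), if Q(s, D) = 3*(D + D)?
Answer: 740850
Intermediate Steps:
Q(s, D) = 6*D (Q(s, D) = 3*(2*D) = 6*D)
-24695*Q(4, -5) = -148170*(-5) = -24695*(-30) = 740850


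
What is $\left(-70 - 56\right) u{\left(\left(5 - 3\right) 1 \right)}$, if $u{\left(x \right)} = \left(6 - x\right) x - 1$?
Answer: $-882$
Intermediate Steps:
$u{\left(x \right)} = -1 + x \left(6 - x\right)$ ($u{\left(x \right)} = x \left(6 - x\right) - 1 = -1 + x \left(6 - x\right)$)
$\left(-70 - 56\right) u{\left(\left(5 - 3\right) 1 \right)} = \left(-70 - 56\right) \left(-1 - \left(\left(5 - 3\right) 1\right)^{2} + 6 \left(5 - 3\right) 1\right) = - 126 \left(-1 - \left(2 \cdot 1\right)^{2} + 6 \cdot 2 \cdot 1\right) = - 126 \left(-1 - 2^{2} + 6 \cdot 2\right) = - 126 \left(-1 - 4 + 12\right) = \left(-126\right) 7 = -882$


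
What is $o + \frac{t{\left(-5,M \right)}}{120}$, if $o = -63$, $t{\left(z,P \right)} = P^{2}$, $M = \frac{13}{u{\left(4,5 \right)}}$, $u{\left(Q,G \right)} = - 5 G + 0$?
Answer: $- \frac{4724831}{75000} \approx -62.998$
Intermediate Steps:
$u{\left(Q,G \right)} = - 5 G$
$M = - \frac{13}{25}$ ($M = \frac{13}{\left(-5\right) 5} = \frac{13}{-25} = 13 \left(- \frac{1}{25}\right) = - \frac{13}{25} \approx -0.52$)
$o + \frac{t{\left(-5,M \right)}}{120} = -63 + \frac{\left(- \frac{13}{25}\right)^{2}}{120} = -63 + \frac{1}{120} \cdot \frac{169}{625} = -63 + \frac{169}{75000} = - \frac{4724831}{75000}$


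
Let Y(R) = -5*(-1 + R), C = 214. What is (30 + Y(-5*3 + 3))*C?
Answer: 20330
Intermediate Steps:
Y(R) = 5 - 5*R
(30 + Y(-5*3 + 3))*C = (30 + (5 - 5*(-5*3 + 3)))*214 = (30 + (5 - 5*(-15 + 3)))*214 = (30 + (5 - 5*(-12)))*214 = (30 + (5 + 60))*214 = (30 + 65)*214 = 95*214 = 20330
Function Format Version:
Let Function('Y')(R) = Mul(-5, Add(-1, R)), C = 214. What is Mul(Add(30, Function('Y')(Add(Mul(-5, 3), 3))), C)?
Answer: 20330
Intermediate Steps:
Function('Y')(R) = Add(5, Mul(-5, R))
Mul(Add(30, Function('Y')(Add(Mul(-5, 3), 3))), C) = Mul(Add(30, Add(5, Mul(-5, Add(Mul(-5, 3), 3)))), 214) = Mul(Add(30, Add(5, Mul(-5, Add(-15, 3)))), 214) = Mul(Add(30, Add(5, Mul(-5, -12))), 214) = Mul(Add(30, Add(5, 60)), 214) = Mul(Add(30, 65), 214) = Mul(95, 214) = 20330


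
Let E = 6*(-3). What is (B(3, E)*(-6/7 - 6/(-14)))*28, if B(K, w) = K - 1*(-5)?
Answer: -96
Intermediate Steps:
E = -18
B(K, w) = 5 + K (B(K, w) = K + 5 = 5 + K)
(B(3, E)*(-6/7 - 6/(-14)))*28 = ((5 + 3)*(-6/7 - 6/(-14)))*28 = (8*(-6*⅐ - 6*(-1/14)))*28 = (8*(-6/7 + 3/7))*28 = (8*(-3/7))*28 = -24/7*28 = -96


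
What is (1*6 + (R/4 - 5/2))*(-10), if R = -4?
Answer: -25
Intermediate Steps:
(1*6 + (R/4 - 5/2))*(-10) = (1*6 + (-4/4 - 5/2))*(-10) = (6 + (-4*¼ - 5*½))*(-10) = (6 + (-1 - 5/2))*(-10) = (6 - 7/2)*(-10) = (5/2)*(-10) = -25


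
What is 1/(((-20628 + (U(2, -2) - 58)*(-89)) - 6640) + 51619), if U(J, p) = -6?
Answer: 1/30047 ≈ 3.3281e-5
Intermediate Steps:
1/(((-20628 + (U(2, -2) - 58)*(-89)) - 6640) + 51619) = 1/(((-20628 + (-6 - 58)*(-89)) - 6640) + 51619) = 1/(((-20628 - 64*(-89)) - 6640) + 51619) = 1/(((-20628 + 5696) - 6640) + 51619) = 1/((-14932 - 6640) + 51619) = 1/(-21572 + 51619) = 1/30047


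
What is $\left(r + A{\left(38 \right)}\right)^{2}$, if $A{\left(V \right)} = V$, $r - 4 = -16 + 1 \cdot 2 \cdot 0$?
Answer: $676$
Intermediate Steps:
$r = -12$ ($r = 4 - \left(16 - 1 \cdot 2 \cdot 0\right) = 4 + \left(-16 + 2 \cdot 0\right) = 4 + \left(-16 + 0\right) = 4 - 16 = -12$)
$\left(r + A{\left(38 \right)}\right)^{2} = \left(-12 + 38\right)^{2} = 26^{2} = 676$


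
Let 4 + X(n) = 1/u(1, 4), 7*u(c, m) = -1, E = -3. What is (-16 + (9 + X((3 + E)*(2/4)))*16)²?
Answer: 2304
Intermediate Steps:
u(c, m) = -⅐ (u(c, m) = (⅐)*(-1) = -⅐)
X(n) = -11 (X(n) = -4 + 1/(-⅐) = -4 - 7 = -11)
(-16 + (9 + X((3 + E)*(2/4)))*16)² = (-16 + (9 - 11)*16)² = (-16 - 2*16)² = (-16 - 32)² = (-48)² = 2304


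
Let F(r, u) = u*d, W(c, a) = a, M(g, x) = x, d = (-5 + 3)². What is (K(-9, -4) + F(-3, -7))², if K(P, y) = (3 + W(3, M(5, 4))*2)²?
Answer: 8649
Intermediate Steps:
d = 4 (d = (-2)² = 4)
K(P, y) = 121 (K(P, y) = (3 + 4*2)² = (3 + 8)² = 11² = 121)
F(r, u) = 4*u (F(r, u) = u*4 = 4*u)
(K(-9, -4) + F(-3, -7))² = (121 + 4*(-7))² = (121 - 28)² = 93² = 8649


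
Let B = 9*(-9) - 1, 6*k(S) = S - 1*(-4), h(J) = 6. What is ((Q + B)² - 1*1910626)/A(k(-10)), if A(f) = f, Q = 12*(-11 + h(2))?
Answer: 1890462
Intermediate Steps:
k(S) = ⅔ + S/6 (k(S) = (S - 1*(-4))/6 = (S + 4)/6 = (4 + S)/6 = ⅔ + S/6)
Q = -60 (Q = 12*(-11 + 6) = 12*(-5) = -60)
B = -82 (B = -81 - 1 = -82)
((Q + B)² - 1*1910626)/A(k(-10)) = ((-60 - 82)² - 1*1910626)/(⅔ + (⅙)*(-10)) = ((-142)² - 1910626)/(⅔ - 5/3) = (20164 - 1910626)/(-1) = -1890462*(-1) = 1890462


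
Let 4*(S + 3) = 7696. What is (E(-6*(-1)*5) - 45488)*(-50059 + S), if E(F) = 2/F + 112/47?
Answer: 514552104398/235 ≈ 2.1896e+9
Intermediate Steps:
S = 1921 (S = -3 + (¼)*7696 = -3 + 1924 = 1921)
E(F) = 112/47 + 2/F (E(F) = 2/F + 112*(1/47) = 2/F + 112/47 = 112/47 + 2/F)
(E(-6*(-1)*5) - 45488)*(-50059 + S) = ((112/47 + 2/((-6*(-1)*5))) - 45488)*(-50059 + 1921) = ((112/47 + 2/((6*5))) - 45488)*(-48138) = ((112/47 + 2/30) - 45488)*(-48138) = ((112/47 + 2*(1/30)) - 45488)*(-48138) = ((112/47 + 1/15) - 45488)*(-48138) = (1727/705 - 45488)*(-48138) = -32067313/705*(-48138) = 514552104398/235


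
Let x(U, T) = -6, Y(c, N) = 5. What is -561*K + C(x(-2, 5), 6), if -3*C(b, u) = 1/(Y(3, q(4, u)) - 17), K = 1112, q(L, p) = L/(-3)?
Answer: -22457951/36 ≈ -6.2383e+5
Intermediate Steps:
q(L, p) = -L/3 (q(L, p) = L*(-⅓) = -L/3)
C(b, u) = 1/36 (C(b, u) = -1/(3*(5 - 17)) = -⅓/(-12) = -⅓*(-1/12) = 1/36)
-561*K + C(x(-2, 5), 6) = -561*1112 + 1/36 = -623832 + 1/36 = -22457951/36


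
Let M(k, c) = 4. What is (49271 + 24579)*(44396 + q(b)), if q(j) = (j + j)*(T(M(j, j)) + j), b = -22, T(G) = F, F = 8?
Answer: 3324136200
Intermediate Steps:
T(G) = 8
q(j) = 2*j*(8 + j) (q(j) = (j + j)*(8 + j) = (2*j)*(8 + j) = 2*j*(8 + j))
(49271 + 24579)*(44396 + q(b)) = (49271 + 24579)*(44396 + 2*(-22)*(8 - 22)) = 73850*(44396 + 2*(-22)*(-14)) = 73850*(44396 + 616) = 73850*45012 = 3324136200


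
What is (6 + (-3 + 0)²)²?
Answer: 225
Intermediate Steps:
(6 + (-3 + 0)²)² = (6 + (-3)²)² = (6 + 9)² = 15² = 225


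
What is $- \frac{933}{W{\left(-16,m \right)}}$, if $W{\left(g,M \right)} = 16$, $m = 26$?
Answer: $- \frac{933}{16} \approx -58.313$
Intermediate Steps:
$- \frac{933}{W{\left(-16,m \right)}} = - \frac{933}{16}$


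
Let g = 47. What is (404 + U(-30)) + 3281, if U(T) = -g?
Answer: 3638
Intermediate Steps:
U(T) = -47 (U(T) = -1*47 = -47)
(404 + U(-30)) + 3281 = (404 - 47) + 3281 = 357 + 3281 = 3638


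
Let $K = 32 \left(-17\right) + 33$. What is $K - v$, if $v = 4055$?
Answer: $-4566$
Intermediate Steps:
$K = -511$ ($K = -544 + 33 = -511$)
$K - v = -511 - 4055 = -4566$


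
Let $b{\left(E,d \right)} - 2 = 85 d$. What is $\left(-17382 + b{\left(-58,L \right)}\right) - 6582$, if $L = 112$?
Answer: $-14442$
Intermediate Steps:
$b{\left(E,d \right)} = 2 + 85 d$
$\left(-17382 + b{\left(-58,L \right)}\right) - 6582 = \left(-17382 + \left(2 + 85 \cdot 112\right)\right) - 6582 = \left(-17382 + \left(2 + 9520\right)\right) - 6582 = \left(-17382 + 9522\right) - 6582 = -7860 - 6582 = -14442$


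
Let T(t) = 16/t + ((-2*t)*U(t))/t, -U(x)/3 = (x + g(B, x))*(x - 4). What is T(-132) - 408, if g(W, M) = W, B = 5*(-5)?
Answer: 4214228/33 ≈ 1.2770e+5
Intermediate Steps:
B = -25
U(x) = -3*(-25 + x)*(-4 + x) (U(x) = -3*(x - 25)*(x - 4) = -3*(-25 + x)*(-4 + x))
T(t) = 600 - 174*t + 6*t² + 16/t (T(t) = 16/t + ((-2*t)*(-300 - 3*t² + 87*t))/t = 16/t + (-2*t*(-300 - 3*t² + 87*t))/t = 16/t + (600 - 174*t + 6*t²) = 600 - 174*t + 6*t² + 16/t)
T(-132) - 408 = (600 - 174*(-132) + 6*(-132)² + 16/(-132)) - 408 = (600 + 22968 + 6*17424 + 16*(-1/132)) - 408 = (600 + 22968 + 104544 - 4/33) - 408 = 4227692/33 - 408 = 4214228/33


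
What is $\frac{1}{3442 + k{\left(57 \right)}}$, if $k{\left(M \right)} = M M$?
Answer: $\frac{1}{6691} \approx 0.00014945$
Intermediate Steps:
$k{\left(M \right)} = M^{2}$
$\frac{1}{3442 + k{\left(57 \right)}} = \frac{1}{3442 + 57^{2}} = \frac{1}{3442 + 3249} = \frac{1}{6691}$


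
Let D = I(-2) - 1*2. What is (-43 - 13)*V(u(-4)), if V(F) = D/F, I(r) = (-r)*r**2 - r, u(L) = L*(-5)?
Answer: -112/5 ≈ -22.400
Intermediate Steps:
u(L) = -5*L
I(r) = -r - r**3 (I(r) = -r**3 - r = -r - r**3)
D = 8 (D = (-1*(-2) - 1*(-2)**3) - 1*2 = (2 - 1*(-8)) - 2 = (2 + 8) - 2 = 10 - 2 = 8)
V(F) = 8/F
(-43 - 13)*V(u(-4)) = (-43 - 13)*(8/((-5*(-4)))) = -448/20 = -56*2/5 = -112/5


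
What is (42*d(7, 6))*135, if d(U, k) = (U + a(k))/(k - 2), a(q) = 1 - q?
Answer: 2835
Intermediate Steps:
d(U, k) = (1 + U - k)/(-2 + k) (d(U, k) = (U + (1 - k))/(k - 2) = (1 + U - k)/(-2 + k))
(42*d(7, 6))*135 = (42*((1 + 7 - 1*6)/(-2 + 6)))*135 = (42*((1 + 7 - 6)/4))*135 = (42*((¼)*2))*135 = (42*(½))*135 = 21*135 = 2835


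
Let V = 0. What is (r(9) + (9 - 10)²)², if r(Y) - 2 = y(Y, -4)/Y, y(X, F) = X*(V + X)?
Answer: 144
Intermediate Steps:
y(X, F) = X² (y(X, F) = X*(0 + X) = X*X = X²)
r(Y) = 2 + Y (r(Y) = 2 + Y²/Y = 2 + Y)
(r(9) + (9 - 10)²)² = ((2 + 9) + (9 - 10)²)² = (11 + (-1)²)² = (11 + 1)² = 12² = 144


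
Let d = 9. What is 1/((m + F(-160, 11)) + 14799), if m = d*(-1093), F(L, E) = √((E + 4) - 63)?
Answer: 827/4103582 - I*√3/6155373 ≈ 0.00020153 - 2.8139e-7*I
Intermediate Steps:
F(L, E) = √(-59 + E) (F(L, E) = √((4 + E) - 63) = √(-59 + E))
m = -9837 (m = 9*(-1093) = -9837)
1/((m + F(-160, 11)) + 14799) = 1/((-9837 + √(-59 + 11)) + 14799) = 1/((-9837 + √(-48)) + 14799) = 1/((-9837 + 4*I*√3) + 14799) = 1/(4962 + 4*I*√3)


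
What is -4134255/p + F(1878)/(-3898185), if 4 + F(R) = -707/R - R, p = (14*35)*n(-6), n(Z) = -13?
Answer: 1513302054602038/2331672070455 ≈ 649.02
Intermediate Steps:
p = -6370 (p = (14*35)*(-13) = 490*(-13) = -6370)
F(R) = -4 - R - 707/R (F(R) = -4 + (-707/R - R) = -4 + (-R - 707/R) = -4 - R - 707/R)
-4134255/p + F(1878)/(-3898185) = -4134255/(-6370) + (-4 - 1*1878 - 707/1878)/(-3898185) = -4134255*(-1/6370) + (-4 - 1878 - 707*1/1878)*(-1/3898185) = 826851/1274 + (-4 - 1878 - 707/1878)*(-1/3898185) = 826851/1274 - 3535103/1878*(-1/3898185) = 826851/1274 + 3535103/7320791430 = 1513302054602038/2331672070455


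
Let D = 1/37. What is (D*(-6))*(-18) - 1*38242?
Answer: -1414846/37 ≈ -38239.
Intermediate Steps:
D = 1/37 ≈ 0.027027
(D*(-6))*(-18) - 1*38242 = ((1/37)*(-6))*(-18) - 1*38242 = -6/37*(-18) - 38242 = 108/37 - 38242 = -1414846/37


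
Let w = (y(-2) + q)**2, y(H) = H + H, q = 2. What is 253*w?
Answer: 1012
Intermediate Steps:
y(H) = 2*H
w = 4 (w = (2*(-2) + 2)**2 = (-4 + 2)**2 = (-2)**2 = 4)
253*w = 253*4 = 1012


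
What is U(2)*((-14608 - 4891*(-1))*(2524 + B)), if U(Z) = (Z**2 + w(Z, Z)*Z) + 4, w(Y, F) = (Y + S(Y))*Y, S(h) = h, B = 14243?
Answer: -3910198536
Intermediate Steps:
w(Y, F) = 2*Y**2 (w(Y, F) = (Y + Y)*Y = (2*Y)*Y = 2*Y**2)
U(Z) = 4 + Z**2 + 2*Z**3 (U(Z) = (Z**2 + (2*Z**2)*Z) + 4 = (Z**2 + 2*Z**3) + 4 = 4 + Z**2 + 2*Z**3)
U(2)*((-14608 - 4891*(-1))*(2524 + B)) = (4 + 2**2 + 2*2**3)*((-14608 - 4891*(-1))*(2524 + 14243)) = (4 + 4 + 2*8)*((-14608 + 4891)*16767) = (4 + 4 + 16)*(-9717*16767) = 24*(-162924939) = -3910198536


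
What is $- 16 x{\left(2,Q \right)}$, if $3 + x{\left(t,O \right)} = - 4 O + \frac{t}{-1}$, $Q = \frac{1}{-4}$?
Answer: $64$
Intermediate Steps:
$Q = - \frac{1}{4} \approx -0.25$
$x{\left(t,O \right)} = -3 - t - 4 O$ ($x{\left(t,O \right)} = -3 - \left(4 O - \frac{t}{-1}\right) = -3 - \left(4 O - t \left(-1\right)\right) = -3 - \left(t + 4 O\right) = -3 - t - 4 O$)
$- 16 x{\left(2,Q \right)} = - 16 \left(-3 - 2 - -1\right) = - 16 \left(-3 - 2 + 1\right) = \left(-16\right) \left(-4\right) = 64$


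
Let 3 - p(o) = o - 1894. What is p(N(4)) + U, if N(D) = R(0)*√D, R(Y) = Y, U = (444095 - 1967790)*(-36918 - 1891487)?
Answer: 2938301058372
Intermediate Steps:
U = 2938301056475 (U = -1523695*(-1928405) = 2938301056475)
N(D) = 0 (N(D) = 0*√D = 0)
p(o) = 1897 - o (p(o) = 3 - (o - 1894) = 3 - (-1894 + o) = 3 + (1894 - o) = 1897 - o)
p(N(4)) + U = (1897 - 1*0) + 2938301056475 = (1897 + 0) + 2938301056475 = 1897 + 2938301056475 = 2938301058372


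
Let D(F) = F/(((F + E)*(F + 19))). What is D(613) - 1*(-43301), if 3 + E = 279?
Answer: 24328580861/561848 ≈ 43301.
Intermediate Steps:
E = 276 (E = -3 + 279 = 276)
D(F) = F/((19 + F)*(276 + F)) (D(F) = F/(((F + 276)*(F + 19))) = F/(((276 + F)*(19 + F))) = F/(((19 + F)*(276 + F))) = F*(1/((19 + F)*(276 + F))) = F/((19 + F)*(276 + F)))
D(613) - 1*(-43301) = 613/(5244 + 613² + 295*613) - 1*(-43301) = 613/(5244 + 375769 + 180835) + 43301 = 613/561848 + 43301 = 24328580861/561848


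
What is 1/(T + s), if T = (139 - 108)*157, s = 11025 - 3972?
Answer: 1/11920 ≈ 8.3893e-5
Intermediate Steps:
s = 7053
T = 4867 (T = 31*157 = 4867)
1/(T + s) = 1/(4867 + 7053) = 1/11920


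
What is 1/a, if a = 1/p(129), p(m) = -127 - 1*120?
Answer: -247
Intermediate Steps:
p(m) = -247 (p(m) = -127 - 120 = -247)
a = -1/247 (a = 1/(-247) = -1/247 ≈ -0.0040486)
1/a = 1/(-1/247) = -247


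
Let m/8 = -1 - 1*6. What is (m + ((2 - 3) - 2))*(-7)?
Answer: 413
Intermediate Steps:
m = -56 (m = 8*(-1 - 1*6) = 8*(-1 - 6) = 8*(-7) = -56)
(m + ((2 - 3) - 2))*(-7) = (-56 + ((2 - 3) - 2))*(-7) = (-56 + (-1 - 2))*(-7) = (-56 - 3)*(-7) = -59*(-7) = 413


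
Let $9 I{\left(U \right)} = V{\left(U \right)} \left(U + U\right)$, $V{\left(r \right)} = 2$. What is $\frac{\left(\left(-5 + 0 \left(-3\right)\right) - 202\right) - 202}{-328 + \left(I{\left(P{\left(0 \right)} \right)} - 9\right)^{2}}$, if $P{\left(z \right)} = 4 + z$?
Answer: $\frac{33129}{22343} \approx 1.4827$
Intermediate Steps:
$I{\left(U \right)} = \frac{4 U}{9}$ ($I{\left(U \right)} = \frac{2 \left(U + U\right)}{9} = \frac{2 \cdot 2 U}{9} = \frac{4 U}{9}$)
$\frac{\left(\left(-5 + 0 \left(-3\right)\right) - 202\right) - 202}{-328 + \left(I{\left(P{\left(0 \right)} \right)} - 9\right)^{2}} = \frac{\left(\left(-5 + 0 \left(-3\right)\right) - 202\right) - 202}{-328 + \left(\frac{4 \left(4 + 0\right)}{9} - 9\right)^{2}} = \frac{\left(\left(-5 + 0\right) - 202\right) - 202}{-328 + \left(\frac{4}{9} \cdot 4 - 9\right)^{2}} = \frac{\left(-5 - 202\right) - 202}{-328 + \left(\frac{16}{9} - 9\right)^{2}} = \frac{-207 - 202}{-328 + \left(- \frac{65}{9}\right)^{2}} = - \frac{409}{-328 + \frac{4225}{81}} = - \frac{409}{- \frac{22343}{81}} = \left(-409\right) \left(- \frac{81}{22343}\right) = \frac{33129}{22343}$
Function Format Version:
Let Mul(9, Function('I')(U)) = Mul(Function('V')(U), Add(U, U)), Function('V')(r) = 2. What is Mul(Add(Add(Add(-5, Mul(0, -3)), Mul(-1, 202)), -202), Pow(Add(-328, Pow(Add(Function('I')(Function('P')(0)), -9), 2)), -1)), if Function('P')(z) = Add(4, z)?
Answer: Rational(33129, 22343) ≈ 1.4827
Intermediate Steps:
Function('I')(U) = Mul(Rational(4, 9), U) (Function('I')(U) = Mul(Rational(1, 9), Mul(2, Add(U, U))) = Mul(Rational(1, 9), Mul(2, Mul(2, U))) = Mul(Rational(1, 9), Mul(4, U)) = Mul(Rational(4, 9), U))
Mul(Add(Add(Add(-5, Mul(0, -3)), Mul(-1, 202)), -202), Pow(Add(-328, Pow(Add(Function('I')(Function('P')(0)), -9), 2)), -1)) = Mul(Add(Add(Add(-5, Mul(0, -3)), Mul(-1, 202)), -202), Pow(Add(-328, Pow(Add(Mul(Rational(4, 9), Add(4, 0)), -9), 2)), -1)) = Mul(Add(Add(Add(-5, 0), -202), -202), Pow(Add(-328, Pow(Add(Mul(Rational(4, 9), 4), -9), 2)), -1)) = Mul(Add(Add(-5, -202), -202), Pow(Add(-328, Pow(Add(Rational(16, 9), -9), 2)), -1)) = Mul(Add(-207, -202), Pow(Add(-328, Pow(Rational(-65, 9), 2)), -1)) = Mul(-409, Pow(Add(-328, Rational(4225, 81)), -1)) = Mul(-409, Pow(Rational(-22343, 81), -1)) = Mul(-409, Rational(-81, 22343)) = Rational(33129, 22343)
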